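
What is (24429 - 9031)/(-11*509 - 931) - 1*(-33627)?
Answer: 109784456/3265 ≈ 33625.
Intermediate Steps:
(24429 - 9031)/(-11*509 - 931) - 1*(-33627) = 15398/(-5599 - 931) + 33627 = 15398/(-6530) + 33627 = 15398*(-1/6530) + 33627 = -7699/3265 + 33627 = 109784456/3265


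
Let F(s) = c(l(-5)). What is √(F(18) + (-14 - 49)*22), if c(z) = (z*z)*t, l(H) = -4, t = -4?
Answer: 5*I*√58 ≈ 38.079*I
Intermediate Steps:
c(z) = -4*z² (c(z) = (z*z)*(-4) = z²*(-4) = -4*z²)
F(s) = -64 (F(s) = -4*(-4)² = -4*16 = -64)
√(F(18) + (-14 - 49)*22) = √(-64 + (-14 - 49)*22) = √(-64 - 63*22) = √(-64 - 1386) = √(-1450) = 5*I*√58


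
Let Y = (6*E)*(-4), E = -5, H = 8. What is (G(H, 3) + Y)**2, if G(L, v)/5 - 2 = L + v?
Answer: 34225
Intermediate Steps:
Y = 120 (Y = (6*(-5))*(-4) = -30*(-4) = 120)
G(L, v) = 10 + 5*L + 5*v (G(L, v) = 10 + 5*(L + v) = 10 + (5*L + 5*v) = 10 + 5*L + 5*v)
(G(H, 3) + Y)**2 = ((10 + 5*8 + 5*3) + 120)**2 = ((10 + 40 + 15) + 120)**2 = (65 + 120)**2 = 185**2 = 34225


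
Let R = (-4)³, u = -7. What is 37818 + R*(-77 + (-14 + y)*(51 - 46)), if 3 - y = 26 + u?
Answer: 52346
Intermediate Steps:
R = -64
y = -16 (y = 3 - (26 - 7) = 3 - 1*19 = 3 - 19 = -16)
37818 + R*(-77 + (-14 + y)*(51 - 46)) = 37818 - 64*(-77 + (-14 - 16)*(51 - 46)) = 37818 - 64*(-77 - 30*5) = 37818 - 64*(-77 - 150) = 37818 - 64*(-227) = 37818 + 14528 = 52346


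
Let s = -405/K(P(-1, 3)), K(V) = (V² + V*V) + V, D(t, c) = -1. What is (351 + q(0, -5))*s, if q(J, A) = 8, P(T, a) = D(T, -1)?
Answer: -145395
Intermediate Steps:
P(T, a) = -1
K(V) = V + 2*V² (K(V) = (V² + V²) + V = 2*V² + V = V + 2*V²)
s = -405 (s = -405*(-1/(1 + 2*(-1))) = -405*(-1/(1 - 2)) = -405/((-1*(-1))) = -405/1 = -405*1 = -405)
(351 + q(0, -5))*s = (351 + 8)*(-405) = 359*(-405) = -145395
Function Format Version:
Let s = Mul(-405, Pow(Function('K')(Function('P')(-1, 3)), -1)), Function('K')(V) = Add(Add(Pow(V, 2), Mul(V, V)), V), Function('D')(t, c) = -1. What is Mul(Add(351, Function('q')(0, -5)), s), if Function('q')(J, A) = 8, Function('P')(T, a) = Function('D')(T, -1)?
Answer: -145395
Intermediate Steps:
Function('P')(T, a) = -1
Function('K')(V) = Add(V, Mul(2, Pow(V, 2))) (Function('K')(V) = Add(Add(Pow(V, 2), Pow(V, 2)), V) = Add(Mul(2, Pow(V, 2)), V) = Add(V, Mul(2, Pow(V, 2))))
s = -405 (s = Mul(-405, Pow(Mul(-1, Add(1, Mul(2, -1))), -1)) = Mul(-405, Pow(Mul(-1, Add(1, -2)), -1)) = Mul(-405, Pow(Mul(-1, -1), -1)) = Mul(-405, Pow(1, -1)) = Mul(-405, 1) = -405)
Mul(Add(351, Function('q')(0, -5)), s) = Mul(Add(351, 8), -405) = Mul(359, -405) = -145395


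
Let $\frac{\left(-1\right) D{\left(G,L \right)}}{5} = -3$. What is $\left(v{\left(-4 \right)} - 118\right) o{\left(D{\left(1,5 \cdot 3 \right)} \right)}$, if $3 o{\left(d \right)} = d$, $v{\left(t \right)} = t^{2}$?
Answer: $-510$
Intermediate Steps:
$D{\left(G,L \right)} = 15$ ($D{\left(G,L \right)} = \left(-5\right) \left(-3\right) = 15$)
$o{\left(d \right)} = \frac{d}{3}$
$\left(v{\left(-4 \right)} - 118\right) o{\left(D{\left(1,5 \cdot 3 \right)} \right)} = \left(\left(-4\right)^{2} - 118\right) \frac{1}{3} \cdot 15 = \left(16 - 118\right) 5 = \left(-102\right) 5 = -510$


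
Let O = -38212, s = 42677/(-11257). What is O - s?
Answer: -430109807/11257 ≈ -38208.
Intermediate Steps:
s = -42677/11257 (s = 42677*(-1/11257) = -42677/11257 ≈ -3.7912)
O - s = -38212 - 1*(-42677/11257) = -38212 + 42677/11257 = -430109807/11257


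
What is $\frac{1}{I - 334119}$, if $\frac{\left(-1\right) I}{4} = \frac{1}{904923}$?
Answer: $- \frac{904923}{302351967841} \approx -2.9929 \cdot 10^{-6}$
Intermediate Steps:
$I = - \frac{4}{904923} \approx -4.4203 \cdot 10^{-6}$
$\frac{1}{I - 334119} = \frac{1}{- \frac{4}{904923} - 334119} = \frac{1}{- \frac{302351967841}{904923}} = - \frac{904923}{302351967841}$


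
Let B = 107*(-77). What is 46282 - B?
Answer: 54521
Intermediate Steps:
B = -8239
46282 - B = 46282 - 1*(-8239) = 46282 + 8239 = 54521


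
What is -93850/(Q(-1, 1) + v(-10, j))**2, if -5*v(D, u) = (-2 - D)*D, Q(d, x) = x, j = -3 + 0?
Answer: -93850/289 ≈ -324.74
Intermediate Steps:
j = -3
v(D, u) = -D*(-2 - D)/5 (v(D, u) = -(-2 - D)*D/5 = -D*(-2 - D)/5)
-93850/(Q(-1, 1) + v(-10, j))**2 = -93850/(1 + (1/5)*(-10)*(2 - 10))**2 = -93850/(1 + (1/5)*(-10)*(-8))**2 = -93850/(1 + 16)**2 = -93850/(17**2) = -93850/289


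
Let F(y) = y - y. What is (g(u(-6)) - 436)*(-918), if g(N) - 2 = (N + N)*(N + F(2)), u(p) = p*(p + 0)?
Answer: -1981044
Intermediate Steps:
u(p) = p² (u(p) = p*p = p²)
F(y) = 0
g(N) = 2 + 2*N² (g(N) = 2 + (N + N)*(N + 0) = 2 + (2*N)*N = 2 + 2*N²)
(g(u(-6)) - 436)*(-918) = ((2 + 2*((-6)²)²) - 436)*(-918) = ((2 + 2*36²) - 436)*(-918) = ((2 + 2*1296) - 436)*(-918) = ((2 + 2592) - 436)*(-918) = (2594 - 436)*(-918) = 2158*(-918) = -1981044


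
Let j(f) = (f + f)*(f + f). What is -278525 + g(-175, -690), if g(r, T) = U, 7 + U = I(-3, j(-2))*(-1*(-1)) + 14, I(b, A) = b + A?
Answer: -278505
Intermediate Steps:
j(f) = 4*f**2 (j(f) = (2*f)*(2*f) = 4*f**2)
I(b, A) = A + b
U = 20 (U = -7 + ((4*(-2)**2 - 3)*(-1*(-1)) + 14) = -7 + ((4*4 - 3)*1 + 14) = -7 + ((16 - 3)*1 + 14) = -7 + (13*1 + 14) = -7 + (13 + 14) = -7 + 27 = 20)
g(r, T) = 20
-278525 + g(-175, -690) = -278525 + 20 = -278505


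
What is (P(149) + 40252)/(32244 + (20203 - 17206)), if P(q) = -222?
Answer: 40030/35241 ≈ 1.1359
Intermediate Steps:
(P(149) + 40252)/(32244 + (20203 - 17206)) = (-222 + 40252)/(32244 + (20203 - 17206)) = 40030/(32244 + 2997) = 40030/35241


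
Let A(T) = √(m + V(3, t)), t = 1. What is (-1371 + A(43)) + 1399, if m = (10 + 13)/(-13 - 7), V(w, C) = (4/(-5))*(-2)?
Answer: 28 + 3*√5/10 ≈ 28.671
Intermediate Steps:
V(w, C) = 8/5 (V(w, C) = -⅕*4*(-2) = -⅘*(-2) = 8/5)
m = -23/20 (m = 23/(-20) = 23*(-1/20) = -23/20 ≈ -1.1500)
A(T) = 3*√5/10 (A(T) = √(-23/20 + 8/5) = √(9/20) = 3*√5/10)
(-1371 + A(43)) + 1399 = (-1371 + 3*√5/10) + 1399 = 28 + 3*√5/10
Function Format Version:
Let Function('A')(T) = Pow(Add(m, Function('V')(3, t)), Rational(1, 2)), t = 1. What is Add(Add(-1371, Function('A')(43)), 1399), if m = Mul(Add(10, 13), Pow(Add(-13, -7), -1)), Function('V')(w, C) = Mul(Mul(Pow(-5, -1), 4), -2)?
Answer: Add(28, Mul(Rational(3, 10), Pow(5, Rational(1, 2)))) ≈ 28.671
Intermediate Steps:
Function('V')(w, C) = Rational(8, 5) (Function('V')(w, C) = Mul(Mul(Rational(-1, 5), 4), -2) = Mul(Rational(-4, 5), -2) = Rational(8, 5))
m = Rational(-23, 20) (m = Mul(23, Pow(-20, -1)) = Mul(23, Rational(-1, 20)) = Rational(-23, 20) ≈ -1.1500)
Function('A')(T) = Mul(Rational(3, 10), Pow(5, Rational(1, 2))) (Function('A')(T) = Pow(Add(Rational(-23, 20), Rational(8, 5)), Rational(1, 2)) = Pow(Rational(9, 20), Rational(1, 2)) = Mul(Rational(3, 10), Pow(5, Rational(1, 2))))
Add(Add(-1371, Function('A')(43)), 1399) = Add(Add(-1371, Mul(Rational(3, 10), Pow(5, Rational(1, 2)))), 1399) = Add(28, Mul(Rational(3, 10), Pow(5, Rational(1, 2))))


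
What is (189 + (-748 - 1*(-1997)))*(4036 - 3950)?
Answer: 123668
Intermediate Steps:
(189 + (-748 - 1*(-1997)))*(4036 - 3950) = (189 + (-748 + 1997))*86 = (189 + 1249)*86 = 1438*86 = 123668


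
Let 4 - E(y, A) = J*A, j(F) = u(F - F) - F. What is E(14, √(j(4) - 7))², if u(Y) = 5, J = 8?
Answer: -368 - 64*I*√6 ≈ -368.0 - 156.77*I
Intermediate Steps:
j(F) = 5 - F
E(y, A) = 4 - 8*A
E(14, √(j(4) - 7))² = (4 - 8*√((5 - 1*4) - 7))² = (4 - 8*√((5 - 4) - 7))² = (4 - 8*√(1 - 7))² = (4 - 8*I*√6)²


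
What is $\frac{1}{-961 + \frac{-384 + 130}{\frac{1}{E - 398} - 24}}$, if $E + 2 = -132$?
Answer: $- \frac{12769}{12135881} \approx -0.0010522$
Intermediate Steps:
$E = -134$ ($E = -2 - 132 = -134$)
$\frac{1}{-961 + \frac{-384 + 130}{\frac{1}{E - 398} - 24}} = \frac{1}{-961 + \frac{-384 + 130}{\frac{1}{-134 - 398} - 24}} = \frac{1}{-961 - \frac{254}{\frac{1}{-532} - 24}} = \frac{1}{-961 - \frac{254}{- \frac{1}{532} - 24}} = \frac{1}{-961 - \frac{254}{- \frac{12769}{532}}} = \frac{1}{-961 - - \frac{135128}{12769}} = \frac{1}{-961 + \frac{135128}{12769}} = \frac{1}{- \frac{12135881}{12769}} = - \frac{12769}{12135881}$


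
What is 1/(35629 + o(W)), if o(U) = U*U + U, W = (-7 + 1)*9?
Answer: 1/38491 ≈ 2.5980e-5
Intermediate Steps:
W = -54 (W = -6*9 = -54)
o(U) = U + U² (o(U) = U² + U = U + U²)
1/(35629 + o(W)) = 1/(35629 - 54*(1 - 54)) = 1/(35629 - 54*(-53)) = 1/(35629 + 2862) = 1/38491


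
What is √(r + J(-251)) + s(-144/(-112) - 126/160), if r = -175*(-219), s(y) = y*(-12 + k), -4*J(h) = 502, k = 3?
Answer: -2511/560 + √152798/2 ≈ 190.96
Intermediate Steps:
J(h) = -251/2 (J(h) = -¼*502 = -251/2)
s(y) = -9*y (s(y) = y*(-12 + 3) = y*(-9) = -9*y)
r = 38325
√(r + J(-251)) + s(-144/(-112) - 126/160) = √(38325 - 251/2) - 9*(-144/(-112) - 126/160) = √(76399/2) - 9*(-144*(-1/112) - 126*1/160) = √152798/2 - 9*(9/7 - 63/80) = √152798/2 - 9*279/560 = √152798/2 - 2511/560 = -2511/560 + √152798/2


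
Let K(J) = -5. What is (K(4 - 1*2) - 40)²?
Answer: 2025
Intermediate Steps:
(K(4 - 1*2) - 40)² = (-5 - 40)² = (-45)² = 2025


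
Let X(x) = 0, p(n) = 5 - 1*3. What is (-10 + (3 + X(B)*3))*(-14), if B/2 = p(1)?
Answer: 98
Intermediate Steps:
p(n) = 2 (p(n) = 5 - 3 = 2)
B = 4 (B = 2*2 = 4)
(-10 + (3 + X(B)*3))*(-14) = (-10 + (3 + 0*3))*(-14) = (-10 + (3 + 0))*(-14) = (-10 + 3)*(-14) = -7*(-14) = 98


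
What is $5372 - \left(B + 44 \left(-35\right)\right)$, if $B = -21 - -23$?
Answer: $6910$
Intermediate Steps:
$B = 2$ ($B = -21 + 23 = 2$)
$5372 - \left(B + 44 \left(-35\right)\right) = 5372 - \left(2 + 44 \left(-35\right)\right) = 5372 - \left(2 - 1540\right) = 5372 - -1538 = 5372 + 1538 = 6910$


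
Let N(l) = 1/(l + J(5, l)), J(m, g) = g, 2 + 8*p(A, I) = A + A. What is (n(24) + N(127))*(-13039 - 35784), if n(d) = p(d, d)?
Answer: -142709629/508 ≈ -2.8092e+5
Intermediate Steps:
p(A, I) = -¼ + A/4 (p(A, I) = -¼ + (A + A)/8 = -¼ + (2*A)/8 = -¼ + A/4)
n(d) = -¼ + d/4
N(l) = 1/(2*l) (N(l) = 1/(l + l) = 1/(2*l))
(n(24) + N(127))*(-13039 - 35784) = ((-¼ + (¼)*24) + (½)/127)*(-13039 - 35784) = ((-¼ + 6) + (½)*(1/127))*(-48823) = (23/4 + 1/254)*(-48823) = (2923/508)*(-48823) = -142709629/508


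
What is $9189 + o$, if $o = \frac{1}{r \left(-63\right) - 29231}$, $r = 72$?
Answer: $\frac{310284962}{33767} \approx 9189.0$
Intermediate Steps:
$o = - \frac{1}{33767}$ ($o = \frac{1}{72 \left(-63\right) - 29231} = \frac{1}{-4536 - 29231} = \frac{1}{-33767} = - \frac{1}{33767} \approx -2.9615 \cdot 10^{-5}$)
$9189 + o = 9189 - \frac{1}{33767} = \frac{310284962}{33767}$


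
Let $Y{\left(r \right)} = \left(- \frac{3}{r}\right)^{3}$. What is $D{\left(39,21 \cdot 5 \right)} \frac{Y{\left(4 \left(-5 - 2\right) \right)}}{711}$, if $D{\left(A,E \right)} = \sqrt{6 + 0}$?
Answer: $\frac{3 \sqrt{6}}{1734208} \approx 4.2374 \cdot 10^{-6}$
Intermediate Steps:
$D{\left(A,E \right)} = \sqrt{6}$
$Y{\left(r \right)} = - \frac{27}{r^{3}}$
$D{\left(39,21 \cdot 5 \right)} \frac{Y{\left(4 \left(-5 - 2\right) \right)}}{711} = \sqrt{6} \frac{\left(-27\right) \frac{1}{64 \left(-5 - 2\right)^{3}}}{711} = \sqrt{6} - \frac{27}{-21952} \cdot \frac{1}{711} = \sqrt{6} \left(-27\right) \left(- \frac{1}{21952}\right) \frac{1}{711} = \sqrt{6} \cdot \frac{27}{21952} \cdot \frac{1}{711} = \sqrt{6} \cdot \frac{3}{1734208} = \frac{3 \sqrt{6}}{1734208}$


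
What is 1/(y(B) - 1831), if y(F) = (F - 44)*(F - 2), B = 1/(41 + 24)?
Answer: -4225/7367164 ≈ -0.00057349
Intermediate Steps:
B = 1/65 ≈ 0.015385
y(F) = (-44 + F)*(-2 + F)
1/(y(B) - 1831) = 1/((88 + (1/65)² - 46*1/65) - 1831) = 1/((88 + 1/4225 - 46/65) - 1831) = 1/(368811/4225 - 1831) = 1/(-7367164/4225) = -4225/7367164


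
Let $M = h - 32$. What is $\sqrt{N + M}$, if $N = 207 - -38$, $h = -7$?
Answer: $\sqrt{206} \approx 14.353$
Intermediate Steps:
$M = -39$ ($M = -7 - 32 = -39$)
$N = 245$ ($N = 207 + 38 = 245$)
$\sqrt{N + M} = \sqrt{245 - 39} = \sqrt{206}$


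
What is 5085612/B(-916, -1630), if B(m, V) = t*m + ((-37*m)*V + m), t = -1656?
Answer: -1271403/13431995 ≈ -0.094655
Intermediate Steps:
B(m, V) = -1655*m - 37*V*m (B(m, V) = -1656*m + ((-37*m)*V + m) = -1656*m + (-37*V*m + m) = -1656*m + (m - 37*V*m) = -1655*m - 37*V*m)
5085612/B(-916, -1630) = 5085612/((-1*(-916)*(1655 + 37*(-1630)))) = 5085612/((-1*(-916)*(1655 - 60310))) = 5085612/((-1*(-916)*(-58655))) = 5085612/(-53727980) = 5085612*(-1/53727980) = -1271403/13431995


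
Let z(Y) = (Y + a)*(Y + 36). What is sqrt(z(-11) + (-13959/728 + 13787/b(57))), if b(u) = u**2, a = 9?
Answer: I*sqrt(27951460810)/20748 ≈ 8.058*I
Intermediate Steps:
z(Y) = (9 + Y)*(36 + Y) (z(Y) = (Y + 9)*(Y + 36) = (9 + Y)*(36 + Y))
sqrt(z(-11) + (-13959/728 + 13787/b(57))) = sqrt((324 + (-11)**2 + 45*(-11)) + (-13959/728 + 13787/(57**2))) = sqrt((324 + 121 - 495) + (-13959*1/728 + 13787/3249)) = sqrt(-50 + (-13959/728 + 13787*(1/3249))) = sqrt(-50 + (-13959/728 + 13787/3249)) = sqrt(-50 - 35315855/2365272) = sqrt(-153579455/2365272) = I*sqrt(27951460810)/20748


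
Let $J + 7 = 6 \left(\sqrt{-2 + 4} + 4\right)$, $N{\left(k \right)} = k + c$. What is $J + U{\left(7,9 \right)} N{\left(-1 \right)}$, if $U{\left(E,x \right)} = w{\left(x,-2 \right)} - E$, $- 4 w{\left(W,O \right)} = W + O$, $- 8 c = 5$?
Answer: $\frac{999}{32} + 6 \sqrt{2} \approx 39.704$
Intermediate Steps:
$c = - \frac{5}{8}$ ($c = \left(- \frac{1}{8}\right) 5 = - \frac{5}{8} \approx -0.625$)
$N{\left(k \right)} = - \frac{5}{8} + k$ ($N{\left(k \right)} = k - \frac{5}{8} = - \frac{5}{8} + k$)
$J = 17 + 6 \sqrt{2}$ ($J = -7 + 6 \left(\sqrt{-2 + 4} + 4\right) = -7 + 6 \left(\sqrt{2} + 4\right) = -7 + 6 \left(4 + \sqrt{2}\right) = -7 + \left(24 + 6 \sqrt{2}\right) = 17 + 6 \sqrt{2} \approx 25.485$)
$w{\left(W,O \right)} = - \frac{O}{4} - \frac{W}{4}$ ($w{\left(W,O \right)} = - \frac{W + O}{4} = - \frac{O + W}{4} = - \frac{O}{4} - \frac{W}{4}$)
$U{\left(E,x \right)} = \frac{1}{2} - E - \frac{x}{4}$ ($U{\left(E,x \right)} = \left(\left(- \frac{1}{4}\right) \left(-2\right) - \frac{x}{4}\right) - E = \left(\frac{1}{2} - \frac{x}{4}\right) - E = \frac{1}{2} - E - \frac{x}{4}$)
$J + U{\left(7,9 \right)} N{\left(-1 \right)} = \left(17 + 6 \sqrt{2}\right) + \left(\frac{1}{2} - 7 - \frac{9}{4}\right) \left(- \frac{5}{8} - 1\right) = \left(17 + 6 \sqrt{2}\right) + \left(\frac{1}{2} - 7 - \frac{9}{4}\right) \left(- \frac{13}{8}\right) = \left(17 + 6 \sqrt{2}\right) - - \frac{455}{32} = \left(17 + 6 \sqrt{2}\right) + \frac{455}{32} = \frac{999}{32} + 6 \sqrt{2}$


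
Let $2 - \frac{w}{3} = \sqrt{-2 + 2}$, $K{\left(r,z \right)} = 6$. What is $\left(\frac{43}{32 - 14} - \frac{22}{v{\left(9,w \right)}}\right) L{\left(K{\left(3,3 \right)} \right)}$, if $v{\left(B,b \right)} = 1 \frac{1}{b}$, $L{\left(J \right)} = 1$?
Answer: $- \frac{2333}{18} \approx -129.61$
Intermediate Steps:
$w = 6$ ($w = 6 - 3 \sqrt{-2 + 2} = 6 - 3 \sqrt{0} = 6 - 0 = 6 + 0 = 6$)
$v{\left(B,b \right)} = \frac{1}{b}$
$\left(\frac{43}{32 - 14} - \frac{22}{v{\left(9,w \right)}}\right) L{\left(K{\left(3,3 \right)} \right)} = \left(\frac{43}{32 - 14} - \frac{22}{\frac{1}{6}}\right) 1 = \left(\frac{43}{32 - 14} - 22 \frac{1}{\frac{1}{6}}\right) 1 = \left(\frac{43}{18} - 132\right) 1 = \left(- \frac{2333}{18}\right) 1 = - \frac{2333}{18}$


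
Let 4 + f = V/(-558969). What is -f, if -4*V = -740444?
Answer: 2420987/558969 ≈ 4.3312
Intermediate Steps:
V = 185111 (V = -1/4*(-740444) = 185111)
f = -2420987/558969 (f = -4 + 185111/(-558969) = -4 + 185111*(-1/558969) = -4 - 185111/558969 = -2420987/558969 ≈ -4.3312)
-f = -1*(-2420987/558969) = 2420987/558969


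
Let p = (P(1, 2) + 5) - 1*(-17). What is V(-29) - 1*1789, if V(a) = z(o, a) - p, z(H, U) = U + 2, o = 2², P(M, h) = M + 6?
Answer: -1845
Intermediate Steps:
P(M, h) = 6 + M
o = 4
z(H, U) = 2 + U
p = 29 (p = ((6 + 1) + 5) - 1*(-17) = (7 + 5) + 17 = 12 + 17 = 29)
V(a) = -27 + a (V(a) = (2 + a) - 1*29 = (2 + a) - 29 = -27 + a)
V(-29) - 1*1789 = (-27 - 29) - 1*1789 = -56 - 1789 = -1845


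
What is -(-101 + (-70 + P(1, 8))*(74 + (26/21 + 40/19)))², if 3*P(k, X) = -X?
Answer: -46900267534129/1432809 ≈ -3.2733e+7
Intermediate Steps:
P(k, X) = -X/3 (P(k, X) = (-X)/3 = -X/3)
-(-101 + (-70 + P(1, 8))*(74 + (26/21 + 40/19)))² = -(-101 + (-70 - ⅓*8)*(74 + (26/21 + 40/19)))² = -(-101 + (-70 - 8/3)*(74 + (26*(1/21) + 40*(1/19))))² = -(-101 - 218*(74 + (26/21 + 40/19))/3)² = -(-101 - 218*(74 + 1334/399)/3)² = -(-101 - 218/3*30860/399)² = -(-101 - 6727480/1197)² = -(-6848377/1197)² = -1*46900267534129/1432809 = -46900267534129/1432809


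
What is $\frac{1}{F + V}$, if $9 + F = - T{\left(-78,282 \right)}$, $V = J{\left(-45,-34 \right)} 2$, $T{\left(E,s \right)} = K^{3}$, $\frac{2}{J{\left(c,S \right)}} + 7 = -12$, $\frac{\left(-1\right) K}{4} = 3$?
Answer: $\frac{19}{32657} \approx 0.0005818$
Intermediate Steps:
$K = -12$ ($K = \left(-4\right) 3 = -12$)
$J{\left(c,S \right)} = - \frac{2}{19}$ ($J{\left(c,S \right)} = \frac{2}{-7 - 12} = \frac{2}{-19} = 2 \left(- \frac{1}{19}\right) = - \frac{2}{19}$)
$T{\left(E,s \right)} = -1728$ ($T{\left(E,s \right)} = \left(-12\right)^{3} = -1728$)
$V = - \frac{4}{19}$ ($V = \left(- \frac{2}{19}\right) 2 = - \frac{4}{19} \approx -0.21053$)
$F = 1719$ ($F = -9 - -1728 = -9 + 1728 = 1719$)
$\frac{1}{F + V} = \frac{1}{1719 - \frac{4}{19}} = \frac{1}{\frac{32657}{19}} = \frac{19}{32657}$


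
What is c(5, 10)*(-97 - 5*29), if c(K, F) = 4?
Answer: -968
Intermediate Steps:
c(5, 10)*(-97 - 5*29) = 4*(-97 - 5*29) = 4*(-97 - 145) = 4*(-242) = -968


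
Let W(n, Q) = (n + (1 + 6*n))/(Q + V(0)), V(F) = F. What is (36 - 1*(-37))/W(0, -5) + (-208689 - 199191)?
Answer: -408245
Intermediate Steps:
W(n, Q) = (1 + 7*n)/Q (W(n, Q) = (n + (1 + 6*n))/(Q + 0) = (1 + 7*n)/Q)
(36 - 1*(-37))/W(0, -5) + (-208689 - 199191) = (36 - 1*(-37))/(((1 + 7*0)/(-5))) + (-208689 - 199191) = (36 + 37)/((-(1 + 0)/5)) - 407880 = 73/((-⅕*1)) - 407880 = 73/(-⅕) - 407880 = 73*(-5) - 407880 = -365 - 407880 = -408245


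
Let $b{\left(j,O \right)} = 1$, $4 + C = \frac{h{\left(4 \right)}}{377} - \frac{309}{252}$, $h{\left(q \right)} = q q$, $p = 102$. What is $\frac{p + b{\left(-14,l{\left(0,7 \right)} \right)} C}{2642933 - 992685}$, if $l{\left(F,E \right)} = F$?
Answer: $\frac{3065977}{52260053664} \approx 5.8668 \cdot 10^{-5}$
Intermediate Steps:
$h{\left(q \right)} = q^{2}$
$C = - \frac{164159}{31668}$ ($C = -4 - \left(\frac{103}{84} - \frac{4^{2}}{377}\right) = -4 + \left(16 \cdot \frac{1}{377} - \frac{103}{84}\right) = -4 + \left(\frac{16}{377} - \frac{103}{84}\right) = -4 - \frac{37487}{31668} = - \frac{164159}{31668} \approx -5.1837$)
$\frac{p + b{\left(-14,l{\left(0,7 \right)} \right)} C}{2642933 - 992685} = \frac{102 + 1 \left(- \frac{164159}{31668}\right)}{2642933 - 992685} = \frac{102 - \frac{164159}{31668}}{1650248} = \frac{3065977}{31668} \cdot \frac{1}{1650248} = \frac{3065977}{52260053664}$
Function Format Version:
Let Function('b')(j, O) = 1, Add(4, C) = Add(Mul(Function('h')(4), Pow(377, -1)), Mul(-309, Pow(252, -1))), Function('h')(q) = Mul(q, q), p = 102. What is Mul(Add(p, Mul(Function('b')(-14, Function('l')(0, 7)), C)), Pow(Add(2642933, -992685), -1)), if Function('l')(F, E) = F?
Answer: Rational(3065977, 52260053664) ≈ 5.8668e-5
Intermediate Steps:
Function('h')(q) = Pow(q, 2)
C = Rational(-164159, 31668) (C = Add(-4, Add(Mul(Pow(4, 2), Pow(377, -1)), Mul(-309, Pow(252, -1)))) = Add(-4, Add(Mul(16, Rational(1, 377)), Mul(-309, Rational(1, 252)))) = Add(-4, Add(Rational(16, 377), Rational(-103, 84))) = Add(-4, Rational(-37487, 31668)) = Rational(-164159, 31668) ≈ -5.1837)
Mul(Add(p, Mul(Function('b')(-14, Function('l')(0, 7)), C)), Pow(Add(2642933, -992685), -1)) = Mul(Add(102, Mul(1, Rational(-164159, 31668))), Pow(Add(2642933, -992685), -1)) = Mul(Add(102, Rational(-164159, 31668)), Pow(1650248, -1)) = Mul(Rational(3065977, 31668), Rational(1, 1650248)) = Rational(3065977, 52260053664)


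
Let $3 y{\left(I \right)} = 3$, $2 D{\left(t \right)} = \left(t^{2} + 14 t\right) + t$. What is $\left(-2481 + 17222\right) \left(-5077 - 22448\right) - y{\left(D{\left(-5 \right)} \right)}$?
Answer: $-405746026$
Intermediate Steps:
$D{\left(t \right)} = \frac{t^{2}}{2} + \frac{15 t}{2}$ ($D{\left(t \right)} = \frac{\left(t^{2} + 14 t\right) + t}{2} = \frac{t^{2} + 15 t}{2} = \frac{t^{2}}{2} + \frac{15 t}{2}$)
$y{\left(I \right)} = 1$ ($y{\left(I \right)} = \frac{1}{3} \cdot 3 = 1$)
$\left(-2481 + 17222\right) \left(-5077 - 22448\right) - y{\left(D{\left(-5 \right)} \right)} = \left(-2481 + 17222\right) \left(-5077 - 22448\right) - 1 = 14741 \left(-27525\right) - 1 = -405746025 - 1 = -405746026$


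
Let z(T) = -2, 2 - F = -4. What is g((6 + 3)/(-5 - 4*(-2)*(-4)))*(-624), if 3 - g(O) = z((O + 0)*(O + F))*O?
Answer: -58032/37 ≈ -1568.4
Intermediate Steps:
F = 6 (F = 2 - 1*(-4) = 2 + 4 = 6)
g(O) = 3 + 2*O (g(O) = 3 - (-2)*O = 3 + 2*O)
g((6 + 3)/(-5 - 4*(-2)*(-4)))*(-624) = (3 + 2*((6 + 3)/(-5 - 4*(-2)*(-4))))*(-624) = (3 + 2*(9/(-5 + 8*(-4))))*(-624) = (3 + 2*(9/(-5 - 32)))*(-624) = (3 + 2*(9/(-37)))*(-624) = (3 + 2*(9*(-1/37)))*(-624) = (3 + 2*(-9/37))*(-624) = (3 - 18/37)*(-624) = (93/37)*(-624) = -58032/37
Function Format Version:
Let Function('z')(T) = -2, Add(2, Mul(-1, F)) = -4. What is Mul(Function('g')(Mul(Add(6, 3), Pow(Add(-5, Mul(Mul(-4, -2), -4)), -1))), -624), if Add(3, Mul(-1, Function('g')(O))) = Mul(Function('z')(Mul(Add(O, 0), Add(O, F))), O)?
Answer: Rational(-58032, 37) ≈ -1568.4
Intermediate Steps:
F = 6 (F = Add(2, Mul(-1, -4)) = Add(2, 4) = 6)
Function('g')(O) = Add(3, Mul(2, O)) (Function('g')(O) = Add(3, Mul(-1, Mul(-2, O))) = Add(3, Mul(2, O)))
Mul(Function('g')(Mul(Add(6, 3), Pow(Add(-5, Mul(Mul(-4, -2), -4)), -1))), -624) = Mul(Add(3, Mul(2, Mul(Add(6, 3), Pow(Add(-5, Mul(Mul(-4, -2), -4)), -1)))), -624) = Mul(Add(3, Mul(2, Mul(9, Pow(Add(-5, Mul(8, -4)), -1)))), -624) = Mul(Add(3, Mul(2, Mul(9, Pow(Add(-5, -32), -1)))), -624) = Mul(Add(3, Mul(2, Mul(9, Pow(-37, -1)))), -624) = Mul(Add(3, Mul(2, Mul(9, Rational(-1, 37)))), -624) = Mul(Add(3, Mul(2, Rational(-9, 37))), -624) = Mul(Add(3, Rational(-18, 37)), -624) = Mul(Rational(93, 37), -624) = Rational(-58032, 37)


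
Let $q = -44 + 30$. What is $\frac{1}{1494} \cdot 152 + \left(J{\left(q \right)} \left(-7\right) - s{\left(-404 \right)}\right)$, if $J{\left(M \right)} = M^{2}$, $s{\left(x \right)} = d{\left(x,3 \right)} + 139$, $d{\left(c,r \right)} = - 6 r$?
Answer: $- \frac{1115195}{747} \approx -1492.9$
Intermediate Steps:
$q = -14$
$s{\left(x \right)} = 121$ ($s{\left(x \right)} = \left(-6\right) 3 + 139 = -18 + 139 = 121$)
$\frac{1}{1494} \cdot 152 + \left(J{\left(q \right)} \left(-7\right) - s{\left(-404 \right)}\right) = \frac{1}{1494} \cdot 152 + \left(\left(-14\right)^{2} \left(-7\right) - 121\right) = \frac{1}{1494} \cdot 152 + \left(196 \left(-7\right) - 121\right) = \frac{76}{747} - 1493 = - \frac{1115195}{747}$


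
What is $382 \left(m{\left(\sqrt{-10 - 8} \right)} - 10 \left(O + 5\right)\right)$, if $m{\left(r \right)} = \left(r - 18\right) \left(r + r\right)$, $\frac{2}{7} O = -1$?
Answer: $-19482 - 41256 i \sqrt{2} \approx -19482.0 - 58345.0 i$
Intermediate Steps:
$O = - \frac{7}{2}$ ($O = \frac{7}{2} \left(-1\right) = - \frac{7}{2} \approx -3.5$)
$m{\left(r \right)} = 2 r \left(-18 + r\right)$ ($m{\left(r \right)} = \left(-18 + r\right) 2 r = 2 r \left(-18 + r\right)$)
$382 \left(m{\left(\sqrt{-10 - 8} \right)} - 10 \left(O + 5\right)\right) = 382 \left(2 \sqrt{-10 - 8} \left(-18 + \sqrt{-10 - 8}\right) - 10 \left(- \frac{7}{2} + 5\right)\right) = 382 \left(2 \sqrt{-18} \left(-18 + \sqrt{-18}\right) - 15\right) = 382 \left(2 \cdot 3 i \sqrt{2} \left(-18 + 3 i \sqrt{2}\right) - 15\right) = 382 \left(6 i \sqrt{2} \left(-18 + 3 i \sqrt{2}\right) - 15\right) = 382 \left(-15 + 6 i \sqrt{2} \left(-18 + 3 i \sqrt{2}\right)\right) = -5730 + 2292 i \sqrt{2} \left(-18 + 3 i \sqrt{2}\right)$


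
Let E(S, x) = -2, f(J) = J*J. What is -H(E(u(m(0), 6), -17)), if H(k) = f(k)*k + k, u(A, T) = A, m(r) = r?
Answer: 10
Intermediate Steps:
f(J) = J²
H(k) = k + k³ (H(k) = k²*k + k = k³ + k = k + k³)
-H(E(u(m(0), 6), -17)) = -(-2 + (-2)³) = -(-2 - 8) = -1*(-10) = 10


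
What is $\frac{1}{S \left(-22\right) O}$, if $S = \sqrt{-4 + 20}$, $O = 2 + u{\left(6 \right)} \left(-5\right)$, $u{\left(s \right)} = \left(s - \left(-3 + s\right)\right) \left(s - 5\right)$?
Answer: $\frac{1}{1144} \approx 0.00087413$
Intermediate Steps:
$u{\left(s \right)} = -15 + 3 s$ ($u{\left(s \right)} = 3 \left(-5 + s\right) = -15 + 3 s$)
$O = -13$ ($O = 2 + \left(-15 + 3 \cdot 6\right) \left(-5\right) = 2 + \left(-15 + 18\right) \left(-5\right) = 2 + 3 \left(-5\right) = 2 - 15 = -13$)
$S = 4$ ($S = \sqrt{16} = 4$)
$\frac{1}{S \left(-22\right) O} = \frac{1}{4 \left(-22\right) \left(-13\right)} = \frac{1}{\left(-88\right) \left(-13\right)} = \frac{1}{1144}$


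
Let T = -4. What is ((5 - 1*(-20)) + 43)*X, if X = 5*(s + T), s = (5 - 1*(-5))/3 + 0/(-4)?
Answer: -680/3 ≈ -226.67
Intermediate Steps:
s = 10/3 (s = (5 + 5)*(⅓) + 0*(-¼) = 10*(⅓) + 0 = 10/3 + 0 = 10/3 ≈ 3.3333)
X = -10/3 (X = 5*(10/3 - 4) = 5*(-⅔) = -10/3 ≈ -3.3333)
((5 - 1*(-20)) + 43)*X = ((5 - 1*(-20)) + 43)*(-10/3) = ((5 + 20) + 43)*(-10/3) = (25 + 43)*(-10/3) = 68*(-10/3) = -680/3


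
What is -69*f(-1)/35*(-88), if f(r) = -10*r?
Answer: 12144/7 ≈ 1734.9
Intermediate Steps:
-69*f(-1)/35*(-88) = -69*(-10*(-1))/35*(-88) = -690/35*(-88) = -69*2/7*(-88) = -138/7*(-88) = 12144/7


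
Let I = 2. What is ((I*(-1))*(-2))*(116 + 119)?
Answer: 940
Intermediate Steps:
((I*(-1))*(-2))*(116 + 119) = ((2*(-1))*(-2))*(116 + 119) = -2*(-2)*235 = 4*235 = 940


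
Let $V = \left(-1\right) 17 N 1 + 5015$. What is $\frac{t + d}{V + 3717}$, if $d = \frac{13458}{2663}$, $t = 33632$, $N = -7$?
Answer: $\frac{89575474}{23570213} \approx 3.8004$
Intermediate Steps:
$V = 5134$ ($V = \left(-1\right) 17 \left(-7\right) 1 + 5015 = \left(-17\right) \left(-7\right) 1 + 5015 = 119 \cdot 1 + 5015 = 119 + 5015 = 5134$)
$d = \frac{13458}{2663}$ ($d = 13458 \cdot \frac{1}{2663} = \frac{13458}{2663} \approx 5.0537$)
$\frac{t + d}{V + 3717} = \frac{33632 + \frac{13458}{2663}}{5134 + 3717} = \frac{89575474}{2663 \cdot 8851} = \frac{89575474}{2663} \cdot \frac{1}{8851} = \frac{89575474}{23570213}$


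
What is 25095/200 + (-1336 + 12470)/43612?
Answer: 54833497/436120 ≈ 125.73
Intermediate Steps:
25095/200 + (-1336 + 12470)/43612 = 25095*(1/200) + 11134*(1/43612) = 5019/40 + 5567/21806 = 54833497/436120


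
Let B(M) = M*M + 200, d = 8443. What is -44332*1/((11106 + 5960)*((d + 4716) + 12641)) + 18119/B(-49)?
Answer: 664810927139/95435631900 ≈ 6.9661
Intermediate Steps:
B(M) = 200 + M² (B(M) = M² + 200 = 200 + M²)
-44332*1/((11106 + 5960)*((d + 4716) + 12641)) + 18119/B(-49) = -44332*1/((11106 + 5960)*((8443 + 4716) + 12641)) + 18119/(200 + (-49)²) = -44332*1/(17066*(13159 + 12641)) + 18119/(200 + 2401) = -44332/(25800*17066) + 18119/2601 = -44332/440302800 + 18119*(1/2601) = -44332*1/440302800 + 18119/2601 = -11083/110075700 + 18119/2601 = 664810927139/95435631900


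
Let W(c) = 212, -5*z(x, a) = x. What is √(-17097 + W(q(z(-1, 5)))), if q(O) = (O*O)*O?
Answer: I*√16885 ≈ 129.94*I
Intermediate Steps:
z(x, a) = -x/5
q(O) = O³ (q(O) = O²*O = O³)
√(-17097 + W(q(z(-1, 5)))) = √(-17097 + 212) = √(-16885) = I*√16885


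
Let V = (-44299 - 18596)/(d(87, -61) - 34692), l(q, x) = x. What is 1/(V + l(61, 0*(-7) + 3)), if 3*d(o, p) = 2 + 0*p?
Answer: 104074/500907 ≈ 0.20777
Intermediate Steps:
d(o, p) = ⅔ (d(o, p) = (2 + 0*p)/3 = (2 + 0)/3 = (⅓)*2 = ⅔)
V = 188685/104074 (V = (-44299 - 18596)/(⅔ - 34692) = -62895/(-104074/3) = -62895*(-3/104074) = 188685/104074 ≈ 1.8130)
1/(V + l(61, 0*(-7) + 3)) = 1/(188685/104074 + (0*(-7) + 3)) = 1/(188685/104074 + (0 + 3)) = 1/(188685/104074 + 3) = 1/(500907/104074) = 104074/500907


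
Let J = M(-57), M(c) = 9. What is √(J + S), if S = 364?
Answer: √373 ≈ 19.313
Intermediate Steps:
J = 9
√(J + S) = √(9 + 364) = √373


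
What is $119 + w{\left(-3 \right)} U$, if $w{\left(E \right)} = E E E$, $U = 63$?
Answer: $-1582$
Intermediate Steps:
$w{\left(E \right)} = E^{3}$ ($w{\left(E \right)} = E^{2} E = E^{3}$)
$119 + w{\left(-3 \right)} U = 119 + \left(-3\right)^{3} \cdot 63 = 119 - 1701 = -1582$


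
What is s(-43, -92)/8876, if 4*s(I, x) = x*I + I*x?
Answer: 989/4438 ≈ 0.22285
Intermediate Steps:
s(I, x) = I*x/2 (s(I, x) = (x*I + I*x)/4 = (I*x + I*x)/4 = (2*I*x)/4 = I*x/2)
s(-43, -92)/8876 = ((½)*(-43)*(-92))/8876 = 1978*(1/8876) = 989/4438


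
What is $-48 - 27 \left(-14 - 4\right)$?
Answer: $438$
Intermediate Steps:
$-48 - 27 \left(-14 - 4\right) = -48 - -486 = -48 + 486 = 438$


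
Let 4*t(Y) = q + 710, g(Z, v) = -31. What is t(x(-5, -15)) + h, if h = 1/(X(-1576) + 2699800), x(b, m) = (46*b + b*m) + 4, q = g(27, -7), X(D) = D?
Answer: 458023525/2698224 ≈ 169.75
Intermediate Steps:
q = -31
x(b, m) = 4 + 46*b + b*m
t(Y) = 679/4 (t(Y) = (-31 + 710)/4 = (¼)*679 = 679/4)
h = 1/2698224 (h = 1/(-1576 + 2699800) = 1/2698224 ≈ 3.7061e-7)
t(x(-5, -15)) + h = 679/4 + 1/2698224 = 458023525/2698224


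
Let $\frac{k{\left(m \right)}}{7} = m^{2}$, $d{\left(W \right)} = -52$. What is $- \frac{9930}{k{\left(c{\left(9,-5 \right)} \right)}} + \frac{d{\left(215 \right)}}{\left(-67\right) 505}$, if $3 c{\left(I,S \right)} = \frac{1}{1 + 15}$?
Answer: $- \frac{774101490836}{236845} \approx -3.2684 \cdot 10^{6}$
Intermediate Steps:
$c{\left(I,S \right)} = \frac{1}{48}$ ($c{\left(I,S \right)} = \frac{1}{3 \left(1 + 15\right)} = \frac{1}{3 \cdot 16} = \frac{1}{3} \cdot \frac{1}{16} = \frac{1}{48}$)
$k{\left(m \right)} = 7 m^{2}$
$- \frac{9930}{k{\left(c{\left(9,-5 \right)} \right)}} + \frac{d{\left(215 \right)}}{\left(-67\right) 505} = - \frac{9930}{7 \left(\frac{1}{48}\right)^{2}} - \frac{52}{\left(-67\right) 505} = - \frac{9930}{7 \cdot \frac{1}{2304}} - \frac{52}{-33835} = - \frac{9930}{\frac{7}{2304}} - - \frac{52}{33835} = \left(-9930\right) \frac{2304}{7} + \frac{52}{33835} = - \frac{22878720}{7} + \frac{52}{33835} = - \frac{774101490836}{236845}$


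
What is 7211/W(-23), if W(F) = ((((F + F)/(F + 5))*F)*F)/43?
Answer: 2790657/12167 ≈ 229.36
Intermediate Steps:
W(F) = 2*F³/(43*(5 + F)) (W(F) = ((((2*F)/(5 + F))*F)*F)*(1/43) = (((2*F/(5 + F))*F)*F)*(1/43) = ((2*F²/(5 + F))*F)*(1/43) = (2*F³/(5 + F))*(1/43) = 2*F³/(43*(5 + F)))
7211/W(-23) = 7211/(((2/43)*(-23)³/(5 - 23))) = 7211/(((2/43)*(-12167)/(-18))) = 7211/(((2/43)*(-12167)*(-1/18))) = 7211/(12167/387) = 7211*(387/12167) = 2790657/12167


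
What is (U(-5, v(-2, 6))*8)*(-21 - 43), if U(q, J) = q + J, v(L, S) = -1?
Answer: 3072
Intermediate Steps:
U(q, J) = J + q
(U(-5, v(-2, 6))*8)*(-21 - 43) = ((-1 - 5)*8)*(-21 - 43) = -6*8*(-64) = -48*(-64) = 3072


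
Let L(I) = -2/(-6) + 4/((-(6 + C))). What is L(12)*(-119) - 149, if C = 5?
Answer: -4798/33 ≈ -145.39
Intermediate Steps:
L(I) = -1/33 (L(I) = -2/(-6) + 4/((-(6 + 5))) = -2*(-1/6) + 4/((-1*11)) = 1/3 + 4/(-11) = 1/3 + 4*(-1/11) = 1/3 - 4/11 = -1/33)
L(12)*(-119) - 149 = -1/33*(-119) - 149 = 119/33 - 149 = -4798/33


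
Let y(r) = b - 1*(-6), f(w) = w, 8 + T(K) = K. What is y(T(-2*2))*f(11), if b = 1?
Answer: 77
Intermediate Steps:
T(K) = -8 + K
y(r) = 7 (y(r) = 1 - 1*(-6) = 1 + 6 = 7)
y(T(-2*2))*f(11) = 7*11 = 77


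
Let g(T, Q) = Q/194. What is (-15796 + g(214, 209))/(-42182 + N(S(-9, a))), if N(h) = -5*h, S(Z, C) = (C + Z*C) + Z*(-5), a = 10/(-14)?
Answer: 21449505/57627506 ≈ 0.37221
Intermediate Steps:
a = -5/7 (a = 10*(-1/14) = -5/7 ≈ -0.71429)
g(T, Q) = Q/194 (g(T, Q) = Q*(1/194) = Q/194)
S(Z, C) = C - 5*Z + C*Z (S(Z, C) = (C + C*Z) - 5*Z = C - 5*Z + C*Z)
(-15796 + g(214, 209))/(-42182 + N(S(-9, a))) = (-15796 + (1/194)*209)/(-42182 - 5*(-5/7 - 5*(-9) - 5/7*(-9))) = (-15796 + 209/194)/(-42182 - 5*(-5/7 + 45 + 45/7)) = -3064215/(194*(-42182 - 5*355/7)) = -3064215/(194*(-42182 - 1775/7)) = -3064215/(194*(-297049/7)) = -3064215/194*(-7/297049) = 21449505/57627506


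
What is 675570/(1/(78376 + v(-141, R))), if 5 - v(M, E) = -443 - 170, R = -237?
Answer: 53365976580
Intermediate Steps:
v(M, E) = 618 (v(M, E) = 5 - (-443 - 170) = 5 - 1*(-613) = 5 + 613 = 618)
675570/(1/(78376 + v(-141, R))) = 675570/(1/(78376 + 618)) = 675570/(1/78994) = 675570*78994 = 53365976580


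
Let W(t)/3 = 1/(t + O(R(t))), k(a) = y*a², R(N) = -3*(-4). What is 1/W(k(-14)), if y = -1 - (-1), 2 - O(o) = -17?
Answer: 19/3 ≈ 6.3333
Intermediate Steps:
R(N) = 12
O(o) = 19 (O(o) = 2 - 1*(-17) = 2 + 17 = 19)
y = 0 (y = -1 - 1*(-1) = -1 + 1 = 0)
k(a) = 0 (k(a) = 0*a² = 0)
W(t) = 3/(19 + t) (W(t) = 3/(t + 19) = 3/(19 + t))
1/W(k(-14)) = 1/(3/(19 + 0)) = 1/(3/19) = 19/3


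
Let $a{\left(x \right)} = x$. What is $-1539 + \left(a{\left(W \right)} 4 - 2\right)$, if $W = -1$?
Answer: $-1545$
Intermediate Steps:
$-1539 + \left(a{\left(W \right)} 4 - 2\right) = -1539 - 6 = -1545$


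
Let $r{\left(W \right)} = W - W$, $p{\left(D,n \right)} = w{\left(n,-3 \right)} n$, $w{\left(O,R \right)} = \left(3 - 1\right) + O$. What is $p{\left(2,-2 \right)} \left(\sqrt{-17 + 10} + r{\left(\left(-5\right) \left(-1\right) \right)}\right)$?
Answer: $0$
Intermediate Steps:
$w{\left(O,R \right)} = 2 + O$
$p{\left(D,n \right)} = n \left(2 + n\right)$ ($p{\left(D,n \right)} = \left(2 + n\right) n = n \left(2 + n\right)$)
$r{\left(W \right)} = 0$
$p{\left(2,-2 \right)} \left(\sqrt{-17 + 10} + r{\left(\left(-5\right) \left(-1\right) \right)}\right) = - 2 \left(2 - 2\right) \left(\sqrt{-17 + 10} + 0\right) = \left(-2\right) 0 \left(\sqrt{-7} + 0\right) = 0 \left(i \sqrt{7} + 0\right) = 0 i \sqrt{7} = 0$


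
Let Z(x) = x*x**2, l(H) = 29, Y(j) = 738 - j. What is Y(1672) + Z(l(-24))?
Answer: 23455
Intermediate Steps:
Z(x) = x**3
Y(1672) + Z(l(-24)) = (738 - 1*1672) + 29**3 = (738 - 1672) + 24389 = -934 + 24389 = 23455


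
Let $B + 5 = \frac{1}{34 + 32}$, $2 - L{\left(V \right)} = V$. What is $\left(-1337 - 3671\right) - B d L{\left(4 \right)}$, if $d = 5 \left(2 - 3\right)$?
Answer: $- \frac{163619}{33} \approx -4958.1$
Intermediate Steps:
$d = -5$ ($d = 5 \left(-1\right) = -5$)
$L{\left(V \right)} = 2 - V$
$B = - \frac{329}{66}$ ($B = -5 + \frac{1}{34 + 32} = -5 + \frac{1}{66} = - \frac{329}{66} \approx -4.9848$)
$\left(-1337 - 3671\right) - B d L{\left(4 \right)} = \left(-1337 - 3671\right) - \left(- \frac{329}{66}\right) \left(-5\right) \left(2 - 4\right) = -5008 - \frac{1645 \left(2 - 4\right)}{66} = -5008 - \frac{1645}{66} \left(-2\right) = -5008 - - \frac{1645}{33} = -5008 + \frac{1645}{33} = - \frac{163619}{33}$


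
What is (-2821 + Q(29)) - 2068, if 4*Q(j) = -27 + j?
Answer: -9777/2 ≈ -4888.5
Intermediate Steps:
Q(j) = -27/4 + j/4 (Q(j) = (-27 + j)/4 = -27/4 + j/4)
(-2821 + Q(29)) - 2068 = (-2821 + (-27/4 + (¼)*29)) - 2068 = (-2821 + (-27/4 + 29/4)) - 2068 = (-2821 + ½) - 2068 = -5641/2 - 2068 = -9777/2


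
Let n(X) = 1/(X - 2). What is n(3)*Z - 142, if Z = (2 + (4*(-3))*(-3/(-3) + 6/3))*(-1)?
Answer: -108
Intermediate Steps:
n(X) = 1/(-2 + X)
Z = 34 (Z = (2 - 12*(-3*(-⅓) + 6*(⅓)))*(-1) = (2 - 12*(1 + 2))*(-1) = (2 - 12*3)*(-1) = (2 - 36)*(-1) = -34*(-1) = 34)
n(3)*Z - 142 = 34/(-2 + 3) - 142 = 34/1 - 142 = 1*34 - 142 = 34 - 142 = -108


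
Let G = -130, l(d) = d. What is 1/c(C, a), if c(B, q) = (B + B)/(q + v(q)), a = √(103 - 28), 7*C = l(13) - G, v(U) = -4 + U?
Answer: -14/143 + 35*√3/143 ≈ 0.32603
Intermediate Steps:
C = 143/7 (C = (13 - 1*(-130))/7 = (13 + 130)/7 = (⅐)*143 = 143/7 ≈ 20.429)
a = 5*√3 (a = √75 = 5*√3 ≈ 8.6602)
c(B, q) = 2*B/(-4 + 2*q) (c(B, q) = (B + B)/(q + (-4 + q)) = (2*B)/(-4 + 2*q) = 2*B/(-4 + 2*q))
1/c(C, a) = 1/(143/(7*(-2 + 5*√3))) = -14/143 + 35*√3/143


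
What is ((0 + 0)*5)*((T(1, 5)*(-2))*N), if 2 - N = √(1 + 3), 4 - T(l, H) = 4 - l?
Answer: 0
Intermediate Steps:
T(l, H) = l (T(l, H) = 4 - (4 - l) = 4 + (-4 + l) = l)
N = 0 (N = 2 - √(1 + 3) = 2 - √4 = 2 - 1*2 = 2 - 2 = 0)
((0 + 0)*5)*((T(1, 5)*(-2))*N) = ((0 + 0)*5)*((1*(-2))*0) = (0*5)*(-2*0) = 0*0 = 0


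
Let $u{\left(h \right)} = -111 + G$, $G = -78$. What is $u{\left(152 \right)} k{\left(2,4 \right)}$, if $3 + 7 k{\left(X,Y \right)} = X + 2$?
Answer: $-27$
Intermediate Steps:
$u{\left(h \right)} = -189$ ($u{\left(h \right)} = -111 - 78 = -189$)
$k{\left(X,Y \right)} = - \frac{1}{7} + \frac{X}{7}$ ($k{\left(X,Y \right)} = - \frac{3}{7} + \frac{X + 2}{7} = - \frac{3}{7} + \frac{2 + X}{7} = - \frac{3}{7} + \left(\frac{2}{7} + \frac{X}{7}\right) = - \frac{1}{7} + \frac{X}{7}$)
$u{\left(152 \right)} k{\left(2,4 \right)} = - 189 \left(- \frac{1}{7} + \frac{1}{7} \cdot 2\right) = - 189 \left(- \frac{1}{7} + \frac{2}{7}\right) = \left(-189\right) \frac{1}{7} = -27$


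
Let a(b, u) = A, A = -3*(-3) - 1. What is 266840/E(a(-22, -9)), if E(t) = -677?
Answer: -266840/677 ≈ -394.15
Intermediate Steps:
A = 8 (A = 9 - 1 = 8)
a(b, u) = 8
266840/E(a(-22, -9)) = 266840/(-677) = 266840*(-1/677) = -266840/677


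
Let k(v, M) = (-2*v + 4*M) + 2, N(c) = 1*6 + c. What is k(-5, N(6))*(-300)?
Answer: -18000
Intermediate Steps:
N(c) = 6 + c
k(v, M) = 2 - 2*v + 4*M
k(-5, N(6))*(-300) = (2 - 2*(-5) + 4*(6 + 6))*(-300) = (2 + 10 + 4*12)*(-300) = (2 + 10 + 48)*(-300) = 60*(-300) = -18000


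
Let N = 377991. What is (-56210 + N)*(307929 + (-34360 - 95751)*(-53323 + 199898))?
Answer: -6136592744606776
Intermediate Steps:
(-56210 + N)*(307929 + (-34360 - 95751)*(-53323 + 199898)) = (-56210 + 377991)*(307929 + (-34360 - 95751)*(-53323 + 199898)) = 321781*(307929 - 130111*146575) = 321781*(307929 - 19071019825) = 321781*(-19070711896) = -6136592744606776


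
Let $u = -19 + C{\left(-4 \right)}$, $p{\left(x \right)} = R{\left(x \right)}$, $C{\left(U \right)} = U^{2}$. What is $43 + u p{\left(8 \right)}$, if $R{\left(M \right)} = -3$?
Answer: $52$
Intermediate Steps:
$p{\left(x \right)} = -3$
$u = -3$ ($u = -19 + \left(-4\right)^{2} = -19 + 16 = -3$)
$43 + u p{\left(8 \right)} = 43 - -9 = 43 + 9 = 52$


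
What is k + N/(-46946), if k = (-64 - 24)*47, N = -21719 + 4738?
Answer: -194151675/46946 ≈ -4135.6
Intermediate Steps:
N = -16981
k = -4136 (k = -88*47 = -4136)
k + N/(-46946) = -4136 - 16981/(-46946) = -4136 - 16981*(-1/46946) = -4136 + 16981/46946 = -194151675/46946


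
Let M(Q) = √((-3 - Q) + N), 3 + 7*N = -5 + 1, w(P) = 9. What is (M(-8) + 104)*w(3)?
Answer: 954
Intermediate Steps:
N = -1 (N = -3/7 + (-5 + 1)/7 = -3/7 + (⅐)*(-4) = -3/7 - 4/7 = -1)
M(Q) = √(-4 - Q) (M(Q) = √((-3 - Q) - 1) = √(-4 - Q))
(M(-8) + 104)*w(3) = (√(-4 - 1*(-8)) + 104)*9 = (√(-4 + 8) + 104)*9 = (√4 + 104)*9 = (2 + 104)*9 = 106*9 = 954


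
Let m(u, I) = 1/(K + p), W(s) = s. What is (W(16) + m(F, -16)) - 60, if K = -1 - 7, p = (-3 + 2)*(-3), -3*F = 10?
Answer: -221/5 ≈ -44.200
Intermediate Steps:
F = -10/3 (F = -⅓*10 = -10/3 ≈ -3.3333)
p = 3 (p = -1*(-3) = 3)
K = -8
m(u, I) = -⅕ (m(u, I) = 1/(-8 + 3) = 1/(-5) = -⅕)
(W(16) + m(F, -16)) - 60 = (16 - ⅕) - 60 = 79/5 - 60 = -221/5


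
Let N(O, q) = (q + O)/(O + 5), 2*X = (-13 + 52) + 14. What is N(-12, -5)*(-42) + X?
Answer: -151/2 ≈ -75.500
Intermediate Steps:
X = 53/2 (X = ((-13 + 52) + 14)/2 = (39 + 14)/2 = (½)*53 = 53/2 ≈ 26.500)
N(O, q) = (O + q)/(5 + O)
N(-12, -5)*(-42) + X = ((-12 - 5)/(5 - 12))*(-42) + 53/2 = (-17/(-7))*(-42) + 53/2 = -⅐*(-17)*(-42) + 53/2 = (17/7)*(-42) + 53/2 = -102 + 53/2 = -151/2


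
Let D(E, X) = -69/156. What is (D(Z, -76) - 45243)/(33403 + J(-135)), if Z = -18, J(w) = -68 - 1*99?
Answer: -2352659/1728272 ≈ -1.3613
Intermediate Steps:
J(w) = -167 (J(w) = -68 - 99 = -167)
D(E, X) = -23/52 (D(E, X) = -69*1/156 = -23/52)
(D(Z, -76) - 45243)/(33403 + J(-135)) = (-23/52 - 45243)/(33403 - 167) = -2352659/52/33236 = -2352659/52*1/33236 = -2352659/1728272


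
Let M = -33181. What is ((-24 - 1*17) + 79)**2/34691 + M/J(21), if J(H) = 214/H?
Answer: -24172414475/7423874 ≈ -3256.0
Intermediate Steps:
((-24 - 1*17) + 79)**2/34691 + M/J(21) = ((-24 - 1*17) + 79)**2/34691 - 33181/(214/21) = ((-24 - 17) + 79)**2*(1/34691) - 33181/(214*(1/21)) = (-41 + 79)**2*(1/34691) - 33181/214/21 = 38**2*(1/34691) - 33181*21/214 = 1444*(1/34691) - 696801/214 = 1444/34691 - 696801/214 = -24172414475/7423874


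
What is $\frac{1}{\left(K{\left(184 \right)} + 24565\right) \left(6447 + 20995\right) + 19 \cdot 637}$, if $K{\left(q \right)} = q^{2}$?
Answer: $\frac{1}{1603201185} \approx 6.2375 \cdot 10^{-10}$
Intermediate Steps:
$\frac{1}{\left(K{\left(184 \right)} + 24565\right) \left(6447 + 20995\right) + 19 \cdot 637} = \frac{1}{\left(184^{2} + 24565\right) \left(6447 + 20995\right) + 19 \cdot 637} = \frac{1}{\left(33856 + 24565\right) 27442 + 12103} = \frac{1}{58421 \cdot 27442 + 12103} = \frac{1}{1603189082 + 12103} = \frac{1}{1603201185}$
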